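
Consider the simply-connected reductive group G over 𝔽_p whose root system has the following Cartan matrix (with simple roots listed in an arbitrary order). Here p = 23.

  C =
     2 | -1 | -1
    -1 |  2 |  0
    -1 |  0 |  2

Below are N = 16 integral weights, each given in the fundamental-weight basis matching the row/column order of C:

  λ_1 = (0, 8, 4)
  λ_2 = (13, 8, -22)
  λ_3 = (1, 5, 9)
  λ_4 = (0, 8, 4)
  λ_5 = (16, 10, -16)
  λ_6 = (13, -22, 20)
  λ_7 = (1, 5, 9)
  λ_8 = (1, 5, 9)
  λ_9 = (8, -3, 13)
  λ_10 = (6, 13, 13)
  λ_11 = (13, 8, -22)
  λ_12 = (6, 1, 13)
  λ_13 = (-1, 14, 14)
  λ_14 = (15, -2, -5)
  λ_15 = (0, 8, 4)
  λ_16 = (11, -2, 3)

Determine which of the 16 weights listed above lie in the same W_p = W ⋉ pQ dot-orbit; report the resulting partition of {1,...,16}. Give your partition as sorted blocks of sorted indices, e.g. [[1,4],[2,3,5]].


Type A_3, rank 3, |W|=24; reorder rows/cols to standard.

W_23-reps of the 16 weights in Ā_23 (same 3-coord order as C):

  λ_1 → (1, 9, 5)
  λ_2 → (7, 2, 14)
  λ_3 → (2, 6, 10)
  λ_4 → (1, 9, 5)
  λ_5 → (2, 6, 10)
  λ_6 → (7, 2, 2)
  λ_7 → (2, 6, 10)
  λ_8 → (2, 6, 10)
  λ_9 → (7, 2, 14)
  λ_10 → (7, 2, 2)
  λ_11 → (7, 2, 14)
  λ_12 → (7, 2, 14)
  λ_13 → (0, 8, 8)
  λ_14 → (11, 1, 4)
  λ_15 → (1, 9, 5)
  λ_16 → (11, 1, 4)

These 16 weights hit 6 W_23-dot-orbits; sizes (3, 4, 4, 2, 1, 2):

[[1, 4, 15], [2, 9, 11, 12], [3, 5, 7, 8], [6, 10], [13], [14, 16]]


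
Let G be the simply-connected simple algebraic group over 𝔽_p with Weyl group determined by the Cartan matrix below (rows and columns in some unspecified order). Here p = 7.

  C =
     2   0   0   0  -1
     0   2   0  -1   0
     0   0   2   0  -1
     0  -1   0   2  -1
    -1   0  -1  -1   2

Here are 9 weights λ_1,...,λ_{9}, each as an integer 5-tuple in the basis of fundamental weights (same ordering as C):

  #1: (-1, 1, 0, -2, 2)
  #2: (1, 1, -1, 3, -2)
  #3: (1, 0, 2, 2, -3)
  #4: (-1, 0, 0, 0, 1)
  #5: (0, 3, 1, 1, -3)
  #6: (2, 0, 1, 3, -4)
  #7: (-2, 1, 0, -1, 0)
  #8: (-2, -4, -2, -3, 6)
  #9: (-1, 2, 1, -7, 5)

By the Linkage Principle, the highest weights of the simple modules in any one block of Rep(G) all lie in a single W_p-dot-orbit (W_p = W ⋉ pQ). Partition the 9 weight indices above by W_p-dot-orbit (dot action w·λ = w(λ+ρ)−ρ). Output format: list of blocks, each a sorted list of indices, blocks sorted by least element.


C ↔ D_5 under row/col permutation; |W(D_5)| = 1920.

Alcove-folded reps (p=7, 9 weights, presented ϖ-order):

  λ_1+ρ ↦ (0, 1, 1, 0, 2) · λ_2+ρ ↦ (1, 2, 1, 0, 0) · λ_3+ρ ↦ (0, 1, 1, 0, 2) · λ_4+ρ ↦ (0, 1, 1, 0, 2) · λ_5+ρ ↦ (1, 4, 0, 0, 1) · λ_6+ρ ↦ (0, 1, 1, 0, 2) · λ_7+ρ ↦ (1, 2, 1, 0, 0) · λ_8+ρ ↦ (1, 2, 1, 0, 0) · λ_9+ρ ↦ (1, 2, 1, 0, 0)

These 9 weights hit 3 W_7-dot-orbits; sizes (4, 4, 1):

[[1, 3, 4, 6], [2, 7, 8, 9], [5]]


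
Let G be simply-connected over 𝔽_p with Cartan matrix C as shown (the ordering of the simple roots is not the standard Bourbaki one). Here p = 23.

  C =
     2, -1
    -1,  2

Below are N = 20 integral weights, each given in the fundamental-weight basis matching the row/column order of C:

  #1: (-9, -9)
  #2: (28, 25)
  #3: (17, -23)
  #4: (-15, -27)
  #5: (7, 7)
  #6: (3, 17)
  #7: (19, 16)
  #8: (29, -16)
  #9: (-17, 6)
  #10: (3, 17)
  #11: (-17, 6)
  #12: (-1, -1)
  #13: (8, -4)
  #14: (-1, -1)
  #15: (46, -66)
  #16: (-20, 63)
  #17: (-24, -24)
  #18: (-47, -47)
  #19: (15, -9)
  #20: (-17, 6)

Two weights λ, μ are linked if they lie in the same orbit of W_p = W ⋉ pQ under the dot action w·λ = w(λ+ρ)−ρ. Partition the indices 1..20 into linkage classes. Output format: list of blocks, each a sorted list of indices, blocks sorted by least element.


Cartan matrix: type A_2 (|W|=6); un-permuting the 2 rows.

Ā_23 reps of the 20 weights (A_2, coords as presented):

  λ_1+ρ ↦ (8, 8)
  λ_2+ρ ↦ (6, 3)
  λ_3+ρ ↦ (4, 18)
  λ_4+ρ ↦ (6, 3)
  λ_5+ρ ↦ (8, 8)
  λ_6+ρ ↦ (4, 18)
  λ_7+ρ ↦ (6, 3)
  λ_8+ρ ↦ (8, 8)
  λ_9+ρ ↦ (7, 9)
  λ_10+ρ ↦ (4, 18)
  λ_11+ρ ↦ (7, 9)
  λ_12+ρ ↦ (0, 0)
  λ_13+ρ ↦ (6, 3)
  λ_14+ρ ↦ (0, 0)
  λ_15+ρ ↦ (4, 18)
  λ_16+ρ ↦ (4, 18)
  λ_17+ρ ↦ (0, 0)
  λ_18+ρ ↦ (0, 0)
  λ_19+ρ ↦ (8, 8)
  λ_20+ρ ↦ (7, 9)

These 20 weights hit 5 W_23-dot-orbits; sizes (4, 4, 5, 3, 4):

[[1, 5, 8, 19], [2, 4, 7, 13], [3, 6, 10, 15, 16], [9, 11, 20], [12, 14, 17, 18]]


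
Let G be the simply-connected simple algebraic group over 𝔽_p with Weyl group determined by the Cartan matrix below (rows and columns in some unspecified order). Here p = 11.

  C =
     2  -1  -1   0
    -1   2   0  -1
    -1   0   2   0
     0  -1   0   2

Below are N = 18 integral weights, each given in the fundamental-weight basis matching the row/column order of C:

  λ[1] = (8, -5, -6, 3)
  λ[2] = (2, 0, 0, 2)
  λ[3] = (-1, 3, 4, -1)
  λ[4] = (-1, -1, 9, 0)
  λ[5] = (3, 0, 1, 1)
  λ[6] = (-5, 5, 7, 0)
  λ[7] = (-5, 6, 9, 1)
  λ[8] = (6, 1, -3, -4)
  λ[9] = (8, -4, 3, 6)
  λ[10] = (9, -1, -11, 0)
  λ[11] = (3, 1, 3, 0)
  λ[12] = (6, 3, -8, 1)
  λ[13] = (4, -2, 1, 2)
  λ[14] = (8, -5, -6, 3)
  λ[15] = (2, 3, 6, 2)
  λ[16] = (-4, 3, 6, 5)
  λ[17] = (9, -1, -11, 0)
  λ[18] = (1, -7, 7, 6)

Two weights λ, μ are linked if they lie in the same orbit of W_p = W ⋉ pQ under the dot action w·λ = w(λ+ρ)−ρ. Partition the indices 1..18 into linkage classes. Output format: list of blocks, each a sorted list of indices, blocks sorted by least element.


Cartan matrix: type A_4 (|W|=120); un-permuting the 4 rows.

W_11-reps of the 18 weights in Ā_11 (same 4-coord order as C):

  λ_1 → (0, 4, 5, 0);  λ_2 → (3, 1, 1, 3);  λ_3 → (0, 4, 5, 0);  λ_4 → (0, 0, 10, 1);  λ_5 → (4, 1, 2, 2);  λ_6 → (4, 2, 4, 1);  λ_7 → (4, 1, 2, 2);  λ_8 → (4, 1, 2, 2);  λ_9 → (4, 1, 2, 2);  λ_10 → (0, 0, 10, 1);  λ_11 → (4, 2, 4, 1);  λ_12 → (0, 4, 5, 0);  λ_13 → (4, 1, 2, 2);  λ_14 → (0, 4, 5, 0);  λ_15 → (3, 1, 1, 3);  λ_16 → (3, 1, 1, 3);  λ_17 → (0, 0, 10, 1);  λ_18 → (4, 2, 4, 1)

Grouping the 18 weights by Ā_11-representative: 5 linkage classes.

[[1, 3, 12, 14], [2, 15, 16], [4, 10, 17], [5, 7, 8, 9, 13], [6, 11, 18]]


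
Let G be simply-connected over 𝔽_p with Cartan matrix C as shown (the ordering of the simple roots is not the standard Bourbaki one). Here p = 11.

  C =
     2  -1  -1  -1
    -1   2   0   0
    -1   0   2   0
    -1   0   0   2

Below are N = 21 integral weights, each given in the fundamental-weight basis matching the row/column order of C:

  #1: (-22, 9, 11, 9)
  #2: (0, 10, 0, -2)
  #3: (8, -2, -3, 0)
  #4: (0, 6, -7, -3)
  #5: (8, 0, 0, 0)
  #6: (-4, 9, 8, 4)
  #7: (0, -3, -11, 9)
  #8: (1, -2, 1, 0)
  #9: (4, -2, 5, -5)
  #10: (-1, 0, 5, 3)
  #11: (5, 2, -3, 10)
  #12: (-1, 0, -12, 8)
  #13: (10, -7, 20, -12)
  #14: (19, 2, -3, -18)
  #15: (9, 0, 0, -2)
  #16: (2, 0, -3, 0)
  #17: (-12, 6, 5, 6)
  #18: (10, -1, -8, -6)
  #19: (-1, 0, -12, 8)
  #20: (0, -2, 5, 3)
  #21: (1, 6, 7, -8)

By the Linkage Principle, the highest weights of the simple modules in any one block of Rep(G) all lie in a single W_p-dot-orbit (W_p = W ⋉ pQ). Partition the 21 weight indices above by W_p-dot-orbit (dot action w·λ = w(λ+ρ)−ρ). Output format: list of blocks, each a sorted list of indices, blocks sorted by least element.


Cartan matrix: type D_4 (|W|=192); un-permuting the 4 rows.

Each λ_j+ρ reduced to Ā_11; 4-tuples below use C's row order:

  [1] (1, 0, 0, 0) · [2] (0, 9, 1, 1) · [3] (1, 1, 2, 1) · [4] (1, 0, 1, 5) · [5] (1, 0, 0, 0) · [6] (1, 0, 1, 5) · [7] (0, 9, 1, 1) · [8] (1, 1, 2, 1) · [9] (0, 1, 6, 4) · [10] (0, 1, 6, 4) · [11] (2, 2, 3, 2) · [12] (0, 9, 1, 1) · [13] (0, 1, 6, 4) · [14] (1, 1, 2, 1) · [15] (1, 0, 0, 0) · [16] (1, 1, 2, 1) · [17] (2, 2, 3, 2) · [18] (0, 1, 6, 4) · [19] (0, 9, 1, 1) · [20] (0, 1, 6, 4) · [21] (1, 1, 2, 1)

These 21 weights hit 6 W_11-dot-orbits; sizes (3, 4, 5, 2, 5, 2):

[[1, 5, 15], [2, 7, 12, 19], [3, 8, 14, 16, 21], [4, 6], [9, 10, 13, 18, 20], [11, 17]]


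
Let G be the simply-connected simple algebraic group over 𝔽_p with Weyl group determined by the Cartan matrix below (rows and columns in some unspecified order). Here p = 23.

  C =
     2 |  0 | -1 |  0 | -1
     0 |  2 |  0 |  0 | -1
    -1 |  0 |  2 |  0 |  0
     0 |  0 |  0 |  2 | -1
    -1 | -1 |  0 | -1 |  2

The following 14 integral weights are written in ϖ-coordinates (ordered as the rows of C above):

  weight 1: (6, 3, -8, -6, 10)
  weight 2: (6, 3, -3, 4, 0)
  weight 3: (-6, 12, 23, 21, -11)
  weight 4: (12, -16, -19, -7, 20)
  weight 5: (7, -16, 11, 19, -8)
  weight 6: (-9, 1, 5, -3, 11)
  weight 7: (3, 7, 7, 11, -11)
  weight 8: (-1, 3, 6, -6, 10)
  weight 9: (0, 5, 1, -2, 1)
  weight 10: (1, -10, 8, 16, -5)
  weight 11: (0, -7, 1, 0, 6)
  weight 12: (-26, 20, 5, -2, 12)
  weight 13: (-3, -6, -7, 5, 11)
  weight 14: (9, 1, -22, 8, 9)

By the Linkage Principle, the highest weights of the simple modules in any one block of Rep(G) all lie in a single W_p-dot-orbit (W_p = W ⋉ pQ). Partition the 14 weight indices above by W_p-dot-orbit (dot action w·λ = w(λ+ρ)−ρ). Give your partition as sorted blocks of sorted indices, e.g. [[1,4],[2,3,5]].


Type D_5, rank 5, |W|=1920; reorder rows/cols to standard.

λ_j+ρ reflected into Ā_23 (⟨·,θ^∨⟩≤23); 5-tuples as given:

  λ_1 → (5, 4, 2, 5, 1);  λ_2 → (5, 4, 2, 5, 1);  λ_3 → (1, 6, 2, 1, 1);  λ_4 → (5, 4, 2, 5, 1);  λ_5 → (1, 6, 2, 1, 1);  λ_6 → (6, 2, 2, 2, 2);  λ_7 → (6, 2, 2, 2, 2);  λ_8 → (5, 4, 2, 5, 1);  λ_9 → (1, 6, 2, 1, 1);  λ_10 → (6, 2, 2, 2, 2);  λ_11 → (1, 6, 2, 1, 1);  λ_12 → (6, 2, 2, 2, 2);  λ_13 → (5, 4, 2, 5, 1);  λ_14 → (1, 6, 2, 1, 1)

3 distinct reps among the 14 weights ⇒ 3 W_23-linkage classes:

[[1, 2, 4, 8, 13], [3, 5, 9, 11, 14], [6, 7, 10, 12]]


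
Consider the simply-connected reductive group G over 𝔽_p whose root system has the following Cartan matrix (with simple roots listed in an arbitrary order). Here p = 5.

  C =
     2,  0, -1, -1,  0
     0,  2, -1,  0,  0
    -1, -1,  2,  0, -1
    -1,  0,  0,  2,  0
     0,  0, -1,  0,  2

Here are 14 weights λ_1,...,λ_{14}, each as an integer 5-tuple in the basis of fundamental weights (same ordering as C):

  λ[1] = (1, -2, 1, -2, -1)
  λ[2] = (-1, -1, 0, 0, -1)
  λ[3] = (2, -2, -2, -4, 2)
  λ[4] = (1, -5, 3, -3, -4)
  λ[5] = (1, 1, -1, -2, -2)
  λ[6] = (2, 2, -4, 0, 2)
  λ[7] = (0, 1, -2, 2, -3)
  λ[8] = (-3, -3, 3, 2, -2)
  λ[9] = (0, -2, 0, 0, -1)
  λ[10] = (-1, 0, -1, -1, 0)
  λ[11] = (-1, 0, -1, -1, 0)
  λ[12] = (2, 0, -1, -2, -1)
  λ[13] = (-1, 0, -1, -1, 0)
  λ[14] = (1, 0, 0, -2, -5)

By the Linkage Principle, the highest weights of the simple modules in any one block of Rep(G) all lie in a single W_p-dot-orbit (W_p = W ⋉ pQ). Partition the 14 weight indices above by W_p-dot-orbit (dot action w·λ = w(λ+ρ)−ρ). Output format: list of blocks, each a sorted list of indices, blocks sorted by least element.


Cartan matrix: type D_5 (|W|=1920); un-permuting the 5 rows.

Folding the 14 weights λ_j+ρ into Ā_5 (reps in the given 5-coord order):

  1: (0, 1, 1, 1, 0)
  2: (0, 0, 1, 1, 0)
  3: (1, 0, 1, 1, 0)
  4: (1, 1, 0, 1, 0)
  5: (0, 1, 1, 1, 0)
  6: (1, 0, 1, 1, 0)
  7: (1, 0, 1, 1, 0)
  8: (0, 1, 1, 1, 0)
  9: (1, 1, 0, 1, 0)
  10: (0, 1, 0, 0, 1)
  11: (0, 1, 0, 0, 1)
  12: (1, 1, 0, 1, 0)
  13: (0, 1, 0, 0, 1)
  14: (0, 1, 1, 1, 0)

5 distinct reps among the 14 weights ⇒ 5 W_5-linkage classes:

[[1, 5, 8, 14], [2], [3, 6, 7], [4, 9, 12], [10, 11, 13]]


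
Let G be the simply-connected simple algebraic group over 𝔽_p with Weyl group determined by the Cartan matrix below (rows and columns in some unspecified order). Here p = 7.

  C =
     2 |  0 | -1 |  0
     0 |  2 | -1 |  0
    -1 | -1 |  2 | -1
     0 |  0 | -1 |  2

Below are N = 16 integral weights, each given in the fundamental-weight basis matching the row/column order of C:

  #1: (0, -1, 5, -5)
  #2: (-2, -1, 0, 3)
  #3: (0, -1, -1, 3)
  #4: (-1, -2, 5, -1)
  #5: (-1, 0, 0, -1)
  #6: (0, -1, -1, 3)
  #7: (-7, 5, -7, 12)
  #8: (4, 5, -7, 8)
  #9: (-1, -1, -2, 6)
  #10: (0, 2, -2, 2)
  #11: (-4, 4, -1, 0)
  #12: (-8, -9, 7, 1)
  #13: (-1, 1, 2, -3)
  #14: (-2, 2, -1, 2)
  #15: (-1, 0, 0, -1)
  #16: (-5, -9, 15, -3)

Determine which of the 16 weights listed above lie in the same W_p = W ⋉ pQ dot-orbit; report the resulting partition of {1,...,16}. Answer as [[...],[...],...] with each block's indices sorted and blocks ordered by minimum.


Dynkin diagram of C (from the 6 off-diagonal −1 entries): D_4.

Folding the 16 weights λ_j+ρ into Ā_7 (reps in the given 4-coord order):

    λ_1+ρ ↦ (1, 0, 0, 4)
    λ_2+ρ ↦ (1, 0, 0, 4)
    λ_3+ρ ↦ (1, 0, 0, 4)
    λ_4+ρ ↦ (0, 1, 1, 0)
    λ_5+ρ ↦ (0, 1, 1, 0)
    λ_6+ρ ↦ (1, 0, 0, 4)
    λ_7+ρ ↦ (0, 0, 1, 5)
    λ_8+ρ ↦ (0, 1, 1, 0)
    λ_9+ρ ↦ (0, 0, 1, 5)
    λ_10+ρ ↦ (0, 2, 1, 2)
    λ_11+ρ ↦ (0, 2, 1, 2)
    λ_12+ρ ↦ (1, 0, 0, 4)
    λ_13+ρ ↦ (0, 2, 1, 2)
    λ_14+ρ ↦ (0, 2, 1, 2)
    λ_15+ρ ↦ (0, 1, 1, 0)
    λ_16+ρ ↦ (0, 2, 1, 2)

The 16 indices split into 4 linkage classes (same alcove rep ⇔ same W_7-dot-orbit):

[[1, 2, 3, 6, 12], [4, 5, 8, 15], [7, 9], [10, 11, 13, 14, 16]]


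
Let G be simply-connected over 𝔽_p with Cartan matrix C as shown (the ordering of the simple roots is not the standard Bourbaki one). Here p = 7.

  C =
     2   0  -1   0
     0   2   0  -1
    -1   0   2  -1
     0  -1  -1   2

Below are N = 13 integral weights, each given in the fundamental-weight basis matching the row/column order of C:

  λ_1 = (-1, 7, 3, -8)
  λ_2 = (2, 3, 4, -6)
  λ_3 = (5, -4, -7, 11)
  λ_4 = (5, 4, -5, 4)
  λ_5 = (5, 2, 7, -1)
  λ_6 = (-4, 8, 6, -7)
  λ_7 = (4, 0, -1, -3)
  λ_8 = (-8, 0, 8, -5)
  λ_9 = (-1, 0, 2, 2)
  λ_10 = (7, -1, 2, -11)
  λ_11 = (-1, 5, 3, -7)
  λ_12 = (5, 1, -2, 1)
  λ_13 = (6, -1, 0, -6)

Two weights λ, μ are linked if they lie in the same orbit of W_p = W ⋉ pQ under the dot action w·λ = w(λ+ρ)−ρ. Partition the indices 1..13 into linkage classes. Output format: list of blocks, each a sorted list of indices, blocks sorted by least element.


C ↔ A_4 under row/col permutation; |W(A_4)| = 120.

Alcove-folded reps (p=7, 13 weights, presented ϖ-order):

  λ_1 → (2, 0, 0, 4) · λ_2 → (2, 0, 0, 4) · λ_3 → (3, 0, 1, 1) · λ_4 → (3, 0, 1, 1) · λ_5 → (0, 1, 3, 3) · λ_6 → (2, 0, 0, 4) · λ_7 → (3, 0, 1, 1) · λ_8 → (3, 0, 1, 1) · λ_9 → (0, 1, 3, 3) · λ_10 → (0, 1, 3, 3) · λ_11 → (2, 0, 0, 4) · λ_12 → (3, 0, 1, 1) · λ_13 → (2, 0, 0, 4)

Linkage partition of the 13 weights (3 classes, p=7):

[[1, 2, 6, 11, 13], [3, 4, 7, 8, 12], [5, 9, 10]]


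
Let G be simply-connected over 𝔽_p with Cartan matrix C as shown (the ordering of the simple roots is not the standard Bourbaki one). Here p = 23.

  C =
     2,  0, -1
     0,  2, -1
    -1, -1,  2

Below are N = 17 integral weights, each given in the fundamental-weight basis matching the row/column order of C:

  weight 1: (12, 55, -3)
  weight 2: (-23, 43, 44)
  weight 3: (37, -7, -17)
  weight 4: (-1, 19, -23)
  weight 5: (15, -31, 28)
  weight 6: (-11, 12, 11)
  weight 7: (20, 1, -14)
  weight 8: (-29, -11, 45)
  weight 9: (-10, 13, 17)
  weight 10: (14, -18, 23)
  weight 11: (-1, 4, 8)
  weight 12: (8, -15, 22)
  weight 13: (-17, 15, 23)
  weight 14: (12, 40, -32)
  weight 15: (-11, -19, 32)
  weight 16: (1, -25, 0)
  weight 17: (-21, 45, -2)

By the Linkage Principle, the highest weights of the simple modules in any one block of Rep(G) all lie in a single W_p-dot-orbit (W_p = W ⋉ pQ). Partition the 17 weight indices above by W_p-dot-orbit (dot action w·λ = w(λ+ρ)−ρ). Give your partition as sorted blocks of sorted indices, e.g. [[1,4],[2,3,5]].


A_3 Cartan matrix, 3 simple roots permuted; ρ=(1,1,1).

Folding the 17 weights λ_j+ρ into Ā_23 (reps in the given 3-coord order):

  λ_1+ρ ↦ (8, 11, 2) · λ_2+ρ ↦ (20, 0, 2) · λ_3+ρ ↦ (1, 1, 6) · λ_4+ρ ↦ (20, 0, 2) · λ_5+ρ ↦ (1, 1, 6) · λ_6+ρ ↦ (8, 11, 2) · λ_7+ρ ↦ (8, 11, 2) · λ_8+ρ ↦ (0, 8, 5) · λ_9+ρ ↦ (0, 5, 9) · λ_10+ρ ↦ (1, 1, 6) · λ_11+ρ ↦ (0, 5, 9) · λ_12+ρ ↦ (0, 5, 9) · λ_13+ρ ↦ (1, 1, 6) · λ_14+ρ ↦ (0, 8, 5) · λ_15+ρ ↦ (0, 8, 5) · λ_16+ρ ↦ (20, 0, 2) · λ_17+ρ ↦ (20, 0, 2)

Linkage partition of the 17 weights (5 classes, p=23):

[[1, 6, 7], [2, 4, 16, 17], [3, 5, 10, 13], [8, 14, 15], [9, 11, 12]]


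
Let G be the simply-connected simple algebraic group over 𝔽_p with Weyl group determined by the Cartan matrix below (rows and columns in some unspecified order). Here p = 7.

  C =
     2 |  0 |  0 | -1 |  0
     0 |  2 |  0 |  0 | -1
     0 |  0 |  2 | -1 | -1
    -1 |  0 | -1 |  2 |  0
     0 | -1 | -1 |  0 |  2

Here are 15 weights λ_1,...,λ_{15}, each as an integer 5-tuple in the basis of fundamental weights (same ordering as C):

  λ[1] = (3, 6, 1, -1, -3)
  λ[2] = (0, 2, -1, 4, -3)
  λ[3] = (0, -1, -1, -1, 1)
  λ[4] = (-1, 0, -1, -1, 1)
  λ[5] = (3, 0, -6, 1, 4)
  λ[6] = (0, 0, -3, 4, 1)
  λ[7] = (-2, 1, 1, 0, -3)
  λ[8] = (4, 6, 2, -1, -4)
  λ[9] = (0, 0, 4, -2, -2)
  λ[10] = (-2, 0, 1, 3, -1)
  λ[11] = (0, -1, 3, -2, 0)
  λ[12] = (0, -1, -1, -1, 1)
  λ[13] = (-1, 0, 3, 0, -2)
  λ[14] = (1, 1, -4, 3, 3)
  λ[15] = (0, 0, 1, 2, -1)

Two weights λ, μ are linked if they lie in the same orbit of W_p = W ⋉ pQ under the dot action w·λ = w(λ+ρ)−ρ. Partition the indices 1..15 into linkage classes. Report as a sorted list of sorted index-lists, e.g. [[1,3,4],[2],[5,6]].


A_5 Cartan matrix, 5 simple roots permuted; ρ=(1,1,1,1,1).

Each λ_j+ρ reduced to Ā_7; 5-tuples below use C's row order:

    λ_1+ρ ↦ (0, 1, 0, 0, 2)
    λ_2+ρ ↦ (1, 1, 2, 3, 0)
    λ_3+ρ ↦ (1, 0, 0, 0, 2)
    λ_4+ρ ↦ (0, 1, 0, 0, 2)
    λ_5+ρ ↦ (1, 1, 2, 3, 0)
    λ_6+ρ ↦ (1, 1, 2, 3, 0)
    λ_7+ρ ↦ (1, 0, 0, 0, 2)
    λ_8+ρ ↦ (0, 1, 0, 0, 2)
    λ_9+ρ ↦ (0, 0, 3, 1, 1)
    λ_10+ρ ↦ (1, 1, 2, 3, 0)
    λ_11+ρ ↦ (0, 0, 3, 1, 1)
    λ_12+ρ ↦ (1, 0, 0, 0, 2)
    λ_13+ρ ↦ (0, 0, 3, 1, 1)
    λ_14+ρ ↦ (0, 0, 3, 1, 1)
    λ_15+ρ ↦ (1, 1, 2, 3, 0)

Linkage partition of the 15 weights (4 classes, p=7):

[[1, 4, 8], [2, 5, 6, 10, 15], [3, 7, 12], [9, 11, 13, 14]]


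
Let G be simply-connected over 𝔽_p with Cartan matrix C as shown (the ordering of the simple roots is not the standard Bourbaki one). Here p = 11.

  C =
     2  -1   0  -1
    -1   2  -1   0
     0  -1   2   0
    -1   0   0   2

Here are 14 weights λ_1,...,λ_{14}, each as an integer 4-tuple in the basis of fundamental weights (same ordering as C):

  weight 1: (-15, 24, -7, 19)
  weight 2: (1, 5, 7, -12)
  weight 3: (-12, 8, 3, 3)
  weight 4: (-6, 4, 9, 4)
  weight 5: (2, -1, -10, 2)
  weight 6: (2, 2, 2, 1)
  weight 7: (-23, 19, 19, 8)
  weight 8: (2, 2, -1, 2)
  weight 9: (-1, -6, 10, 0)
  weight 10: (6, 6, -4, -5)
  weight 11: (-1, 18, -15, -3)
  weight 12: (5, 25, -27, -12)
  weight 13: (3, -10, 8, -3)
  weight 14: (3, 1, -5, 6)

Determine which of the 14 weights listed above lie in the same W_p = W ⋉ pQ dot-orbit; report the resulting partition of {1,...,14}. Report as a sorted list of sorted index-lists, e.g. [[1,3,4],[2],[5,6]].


A_4 Cartan matrix, 4 simple roots permuted; ρ=(1,1,1,1).

Each λ_j+ρ reduced to Ā_11; 4-tuples below use C's row order:

  λ_1 → (3, 3, 0, 3);  λ_2 → (3, 3, 0, 3);  λ_3 → (2, 2, 0, 5);  λ_4 → (1, 0, 6, 4);  λ_5 → (3, 3, 0, 3);  λ_6 → (3, 3, 3, 2);  λ_7 → (2, 2, 0, 5);  λ_8 → (3, 3, 0, 3);  λ_9 → (1, 0, 6, 4);  λ_10 → (3, 4, 0, 1);  λ_11 → (3, 3, 3, 2);  λ_12 → (1, 0, 6, 4);  λ_13 → (2, 2, 0, 5);  λ_14 → (2, 2, 0, 5)

Partition of {1..14} into 5 W_11-dot-orbits:

[[1, 2, 5, 8], [3, 7, 13, 14], [4, 9, 12], [6, 11], [10]]


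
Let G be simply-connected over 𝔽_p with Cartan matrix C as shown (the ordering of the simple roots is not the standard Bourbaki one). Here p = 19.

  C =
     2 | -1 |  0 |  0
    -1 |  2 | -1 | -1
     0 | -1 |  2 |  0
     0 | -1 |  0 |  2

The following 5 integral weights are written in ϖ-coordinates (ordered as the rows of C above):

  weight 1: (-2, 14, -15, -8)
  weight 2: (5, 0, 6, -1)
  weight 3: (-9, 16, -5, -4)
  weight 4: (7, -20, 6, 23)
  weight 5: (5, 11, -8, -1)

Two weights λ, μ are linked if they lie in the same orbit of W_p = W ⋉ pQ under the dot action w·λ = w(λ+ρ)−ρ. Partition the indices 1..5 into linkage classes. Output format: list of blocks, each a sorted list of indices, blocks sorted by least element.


C ↔ D_4 under row/col permutation; |W(D_4)| = 192.

Ā_19 reps of the 5 weights (D_4, coords as presented):

  1: (6, 1, 7, 0) · 2: (6, 1, 7, 0) · 3: (8, 2, 4, 3) · 4: (6, 1, 7, 0) · 5: (6, 1, 7, 0)

Linkage partition of the 5 weights (2 classes, p=19):

[[1, 2, 4, 5], [3]]


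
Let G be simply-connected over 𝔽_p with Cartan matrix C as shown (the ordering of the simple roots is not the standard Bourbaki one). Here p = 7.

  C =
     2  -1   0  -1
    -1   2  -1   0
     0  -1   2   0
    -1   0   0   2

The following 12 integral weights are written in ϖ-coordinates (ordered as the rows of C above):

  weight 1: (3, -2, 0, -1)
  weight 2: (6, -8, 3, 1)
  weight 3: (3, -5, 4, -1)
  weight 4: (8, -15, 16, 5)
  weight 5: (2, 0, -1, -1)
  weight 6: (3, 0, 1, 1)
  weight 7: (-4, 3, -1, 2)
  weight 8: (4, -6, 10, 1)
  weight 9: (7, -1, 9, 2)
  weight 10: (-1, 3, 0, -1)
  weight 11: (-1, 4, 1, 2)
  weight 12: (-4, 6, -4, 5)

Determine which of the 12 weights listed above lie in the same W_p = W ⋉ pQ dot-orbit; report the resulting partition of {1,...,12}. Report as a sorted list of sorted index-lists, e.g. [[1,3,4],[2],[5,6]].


Dynkin diagram of C (from the 6 off-diagonal −1 entries): A_4.

W_7-reps of the 12 weights in Ā_7 (same 4-coord order as C):

  [1] (3, 1, 0, 0)
  [2] (0, 4, 1, 0)
  [3] (0, 4, 1, 0)
  [4] (1, 0, 3, 1)
  [5] (3, 1, 0, 0)
  [6] (4, 1, 0, 0)
  [7] (3, 1, 0, 0)
  [8] (4, 1, 0, 0)
  [9] (3, 1, 0, 0)
  [10] (0, 4, 1, 0)
  [11] (0, 4, 1, 0)
  [12] (3, 1, 0, 0)

These 12 weights hit 4 W_7-dot-orbits; sizes (5, 4, 1, 2):

[[1, 5, 7, 9, 12], [2, 3, 10, 11], [4], [6, 8]]


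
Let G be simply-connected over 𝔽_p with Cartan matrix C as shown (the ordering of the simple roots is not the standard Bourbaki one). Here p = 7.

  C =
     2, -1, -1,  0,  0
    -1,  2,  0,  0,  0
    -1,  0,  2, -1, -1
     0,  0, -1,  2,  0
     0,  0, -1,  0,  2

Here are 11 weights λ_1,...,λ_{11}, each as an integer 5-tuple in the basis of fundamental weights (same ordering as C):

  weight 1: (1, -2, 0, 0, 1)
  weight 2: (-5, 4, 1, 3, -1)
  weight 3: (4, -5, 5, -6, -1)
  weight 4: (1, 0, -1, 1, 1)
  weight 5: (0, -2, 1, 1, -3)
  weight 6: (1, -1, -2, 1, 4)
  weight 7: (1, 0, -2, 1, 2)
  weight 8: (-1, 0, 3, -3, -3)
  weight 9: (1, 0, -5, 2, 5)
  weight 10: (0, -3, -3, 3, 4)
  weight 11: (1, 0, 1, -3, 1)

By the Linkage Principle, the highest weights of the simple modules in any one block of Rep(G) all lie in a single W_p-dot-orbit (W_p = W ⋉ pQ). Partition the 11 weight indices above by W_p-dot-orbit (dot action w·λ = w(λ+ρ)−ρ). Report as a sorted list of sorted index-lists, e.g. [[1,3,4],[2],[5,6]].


Type D_5, rank 5, |W|=1920; reorder rows/cols to standard.

Alcove-folded reps (p=7, 11 weights, presented ϖ-order):

  1: (0, 1, 1, 1, 2);  2: (0, 1, 0, 2, 2);  3: (0, 1, 0, 1, 4);  4: (0, 1, 0, 2, 2);  5: (0, 1, 0, 2, 2);  6: (0, 1, 0, 1, 4);  7: (0, 1, 1, 1, 2);  8: (0, 1, 0, 2, 2);  9: (0, 1, 1, 1, 2);  10: (0, 1, 1, 1, 2);  11: (0, 1, 0, 2, 2)

The 11 indices split into 3 linkage classes (same alcove rep ⇔ same W_7-dot-orbit):

[[1, 7, 9, 10], [2, 4, 5, 8, 11], [3, 6]]


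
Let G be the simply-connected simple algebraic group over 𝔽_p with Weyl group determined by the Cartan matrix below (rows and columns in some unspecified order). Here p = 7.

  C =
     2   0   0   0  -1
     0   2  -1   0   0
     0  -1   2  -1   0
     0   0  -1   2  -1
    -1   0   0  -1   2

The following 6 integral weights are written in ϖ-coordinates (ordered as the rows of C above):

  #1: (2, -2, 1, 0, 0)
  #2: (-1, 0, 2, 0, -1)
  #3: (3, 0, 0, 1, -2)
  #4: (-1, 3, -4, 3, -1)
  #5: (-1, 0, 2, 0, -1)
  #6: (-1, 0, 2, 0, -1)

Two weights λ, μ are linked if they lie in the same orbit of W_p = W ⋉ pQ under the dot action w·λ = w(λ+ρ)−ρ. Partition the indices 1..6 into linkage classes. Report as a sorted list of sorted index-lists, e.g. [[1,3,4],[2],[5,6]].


Type A_5, rank 5, |W|=720; reorder rows/cols to standard.

Each λ_j+ρ reduced to Ā_7; 5-tuples below use C's row order:

    1: (3, 1, 1, 1, 1)
    2: (0, 1, 3, 1, 0)
    3: (3, 1, 1, 1, 1)
    4: (0, 1, 3, 1, 0)
    5: (0, 1, 3, 1, 0)
    6: (0, 1, 3, 1, 0)

Linkage partition of the 6 weights (2 classes, p=7):

[[1, 3], [2, 4, 5, 6]]


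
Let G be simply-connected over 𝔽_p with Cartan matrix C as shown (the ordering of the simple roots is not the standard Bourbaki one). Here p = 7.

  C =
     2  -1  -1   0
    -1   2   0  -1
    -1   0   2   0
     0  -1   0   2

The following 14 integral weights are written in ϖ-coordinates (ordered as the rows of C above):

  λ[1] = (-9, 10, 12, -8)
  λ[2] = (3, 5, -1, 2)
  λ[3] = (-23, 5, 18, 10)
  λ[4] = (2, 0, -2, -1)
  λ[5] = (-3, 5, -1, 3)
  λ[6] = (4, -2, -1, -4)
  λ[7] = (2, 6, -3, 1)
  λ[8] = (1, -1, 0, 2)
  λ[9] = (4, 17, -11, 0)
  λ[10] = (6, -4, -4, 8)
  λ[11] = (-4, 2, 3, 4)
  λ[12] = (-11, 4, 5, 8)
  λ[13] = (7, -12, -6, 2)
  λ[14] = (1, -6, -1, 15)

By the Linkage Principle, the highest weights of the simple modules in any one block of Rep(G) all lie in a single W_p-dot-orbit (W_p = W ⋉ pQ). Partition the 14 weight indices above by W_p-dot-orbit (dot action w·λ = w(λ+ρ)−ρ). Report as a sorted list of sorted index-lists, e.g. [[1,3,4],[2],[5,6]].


Dynkin diagram of C (from the 6 off-diagonal −1 entries): A_4.

λ_j+ρ reflected into Ā_7 (⟨·,θ^∨⟩≤7); 4-tuples as given:

    λ_1 → (2, 0, 1, 3)
    λ_2 → (2, 1, 1, 0)
    λ_3 → (2, 0, 1, 3)
    λ_4 → (2, 1, 1, 0)
    λ_5 → (1, 3, 0, 1)
    λ_6 → (1, 3, 0, 1)
    λ_7 → (2, 2, 0, 2)
    λ_8 → (2, 0, 1, 3)
    λ_9 → (2, 2, 0, 2)
    λ_10 → (2, 1, 1, 0)
    λ_11 → (2, 0, 1, 3)
    λ_12 → (2, 0, 1, 3)
    λ_13 → (1, 3, 0, 1)
    λ_14 → (2, 2, 0, 2)

These 14 weights hit 4 W_7-dot-orbits; sizes (5, 3, 3, 3):

[[1, 3, 8, 11, 12], [2, 4, 10], [5, 6, 13], [7, 9, 14]]


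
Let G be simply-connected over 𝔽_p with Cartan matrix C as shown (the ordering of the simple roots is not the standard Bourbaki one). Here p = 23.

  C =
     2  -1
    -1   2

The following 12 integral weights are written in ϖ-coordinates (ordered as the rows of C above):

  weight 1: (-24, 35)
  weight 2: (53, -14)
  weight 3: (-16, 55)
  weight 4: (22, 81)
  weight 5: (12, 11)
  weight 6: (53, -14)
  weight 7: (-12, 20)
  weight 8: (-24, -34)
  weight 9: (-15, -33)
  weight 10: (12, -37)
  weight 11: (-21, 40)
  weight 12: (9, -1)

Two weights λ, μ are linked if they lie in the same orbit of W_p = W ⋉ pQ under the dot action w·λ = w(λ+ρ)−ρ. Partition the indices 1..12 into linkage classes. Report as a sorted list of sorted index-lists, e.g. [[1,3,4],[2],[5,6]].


Root system A_2: the 2×2 matrix C matches after relabeling.

Folding the 12 weights λ_j+ρ into Ā_23 (reps in the given 2-coord order):

    [1] (10, 0)
    [2] (8, 10)
    [3] (8, 10)
    [4] (10, 0)
    [5] (11, 10)
    [6] (8, 10)
    [7] (11, 10)
    [8] (10, 0)
    [9] (0, 9)
    [10] (10, 0)
    [11] (2, 3)
    [12] (10, 0)

Linkage partition of the 12 weights (5 classes, p=23):

[[1, 4, 8, 10, 12], [2, 3, 6], [5, 7], [9], [11]]


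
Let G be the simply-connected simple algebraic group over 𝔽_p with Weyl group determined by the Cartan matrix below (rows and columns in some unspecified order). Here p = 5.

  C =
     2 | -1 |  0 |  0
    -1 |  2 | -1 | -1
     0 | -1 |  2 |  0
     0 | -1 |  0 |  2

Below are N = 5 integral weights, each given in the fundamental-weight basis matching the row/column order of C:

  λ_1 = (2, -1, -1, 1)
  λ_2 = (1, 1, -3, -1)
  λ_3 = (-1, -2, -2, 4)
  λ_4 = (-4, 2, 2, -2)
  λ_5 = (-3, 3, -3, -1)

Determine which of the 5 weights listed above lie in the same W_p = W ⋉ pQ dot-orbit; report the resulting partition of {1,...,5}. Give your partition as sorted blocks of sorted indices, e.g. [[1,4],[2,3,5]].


Root system D_4: the 4×4 matrix C matches after relabeling.

Alcove-folded reps (p=5, 5 weights, presented ϖ-order):

  1: (3, 0, 0, 2) · 2: (2, 0, 2, 0) · 3: (1, 1, 0, 2) · 4: (2, 0, 2, 0) · 5: (2, 0, 2, 0)

3 distinct reps among the 5 weights ⇒ 3 W_5-linkage classes:

[[1], [2, 4, 5], [3]]


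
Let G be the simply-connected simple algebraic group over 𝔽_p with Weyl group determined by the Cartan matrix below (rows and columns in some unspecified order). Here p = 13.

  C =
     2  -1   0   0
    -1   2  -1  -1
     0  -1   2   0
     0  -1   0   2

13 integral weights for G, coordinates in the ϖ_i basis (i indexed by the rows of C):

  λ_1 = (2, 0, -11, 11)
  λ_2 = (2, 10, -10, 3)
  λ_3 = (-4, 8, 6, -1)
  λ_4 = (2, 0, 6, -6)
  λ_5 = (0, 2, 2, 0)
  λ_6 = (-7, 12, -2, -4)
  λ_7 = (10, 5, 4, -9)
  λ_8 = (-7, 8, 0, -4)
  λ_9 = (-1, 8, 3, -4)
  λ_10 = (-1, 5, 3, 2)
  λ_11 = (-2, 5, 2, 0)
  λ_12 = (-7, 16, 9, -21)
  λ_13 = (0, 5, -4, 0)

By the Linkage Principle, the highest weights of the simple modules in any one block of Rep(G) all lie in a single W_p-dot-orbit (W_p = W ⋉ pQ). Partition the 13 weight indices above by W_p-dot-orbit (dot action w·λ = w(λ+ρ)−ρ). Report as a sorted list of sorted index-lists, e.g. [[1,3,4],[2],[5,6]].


C ↔ D_4 under row/col permutation; |W(D_4)| = 192.

Folding the 13 weights λ_j+ρ into Ā_13 (reps in the given 4-coord order):

    λ_1+ρ ↦ (6, 0, 1, 3)
    λ_2+ρ ↦ (2, 2, 4, 1)
    λ_3+ρ ↦ (0, 0, 4, 3)
    λ_4+ρ ↦ (1, 3, 3, 1)
    λ_5+ρ ↦ (1, 3, 3, 1)
    λ_6+ρ ↦ (6, 0, 1, 3)
    λ_7+ρ ↦ (2, 2, 4, 1)
    λ_8+ρ ↦ (6, 0, 1, 3)
    λ_9+ρ ↦ (0, 0, 4, 3)
    λ_10+ρ ↦ (0, 0, 4, 3)
    λ_11+ρ ↦ (1, 3, 3, 1)
    λ_12+ρ ↦ (1, 3, 3, 1)
    λ_13+ρ ↦ (1, 3, 3, 1)

Linkage partition of the 13 weights (4 classes, p=13):

[[1, 6, 8], [2, 7], [3, 9, 10], [4, 5, 11, 12, 13]]


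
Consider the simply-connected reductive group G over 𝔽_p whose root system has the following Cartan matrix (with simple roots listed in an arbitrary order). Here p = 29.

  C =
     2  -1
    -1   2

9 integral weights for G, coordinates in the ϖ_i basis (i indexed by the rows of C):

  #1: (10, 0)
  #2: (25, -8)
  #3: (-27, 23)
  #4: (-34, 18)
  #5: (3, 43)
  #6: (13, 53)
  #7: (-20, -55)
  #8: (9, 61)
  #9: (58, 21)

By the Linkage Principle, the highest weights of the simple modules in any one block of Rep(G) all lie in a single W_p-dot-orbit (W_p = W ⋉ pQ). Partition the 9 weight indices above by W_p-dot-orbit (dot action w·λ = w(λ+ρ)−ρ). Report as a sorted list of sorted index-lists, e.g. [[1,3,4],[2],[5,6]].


Type A_2, rank 2, |W|=6; reorder rows/cols to standard.

Folding the 9 weights λ_j+ρ into Ā_29 (reps in the given 2-coord order):

    λ_1 → (11, 1)
    λ_2 → (19, 7)
    λ_3 → (24, 2)
    λ_4 → (15, 10)
    λ_5 → (15, 10)
    λ_6 → (15, 10)
    λ_7 → (15, 10)
    λ_8 → (15, 10)
    λ_9 → (22, 6)

5 distinct reps among the 9 weights ⇒ 5 W_29-linkage classes:

[[1], [2], [3], [4, 5, 6, 7, 8], [9]]


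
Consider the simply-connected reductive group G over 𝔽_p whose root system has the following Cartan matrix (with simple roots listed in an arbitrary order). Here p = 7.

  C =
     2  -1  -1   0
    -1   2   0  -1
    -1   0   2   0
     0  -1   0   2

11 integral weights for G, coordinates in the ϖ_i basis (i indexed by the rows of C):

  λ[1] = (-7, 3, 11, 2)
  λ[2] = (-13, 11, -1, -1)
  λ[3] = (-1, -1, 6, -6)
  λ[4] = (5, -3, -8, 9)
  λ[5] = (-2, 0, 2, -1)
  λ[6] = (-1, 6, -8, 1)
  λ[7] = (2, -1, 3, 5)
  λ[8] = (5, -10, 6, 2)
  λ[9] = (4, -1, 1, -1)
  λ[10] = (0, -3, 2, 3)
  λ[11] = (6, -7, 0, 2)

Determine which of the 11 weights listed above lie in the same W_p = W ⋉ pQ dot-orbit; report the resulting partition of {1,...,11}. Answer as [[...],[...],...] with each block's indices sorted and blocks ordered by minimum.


Dynkin diagram of C (from the 6 off-diagonal −1 entries): A_4.

Each λ_j+ρ reduced to Ā_7; 4-tuples below use C's row order:

    [1] (1, 3, 0, 2)
    [2] (5, 0, 2, 0)
    [3] (5, 0, 2, 0)
    [4] (1, 0, 2, 0)
    [5] (1, 0, 2, 0)
    [6] (5, 0, 2, 0)
    [7] (1, 0, 2, 0)
    [8] (1, 0, 2, 0)
    [9] (5, 0, 2, 0)
    [10] (1, 1, 2, 2)
    [11] (1, 3, 0, 2)

Partition of {1..11} into 4 W_7-dot-orbits:

[[1, 11], [2, 3, 6, 9], [4, 5, 7, 8], [10]]


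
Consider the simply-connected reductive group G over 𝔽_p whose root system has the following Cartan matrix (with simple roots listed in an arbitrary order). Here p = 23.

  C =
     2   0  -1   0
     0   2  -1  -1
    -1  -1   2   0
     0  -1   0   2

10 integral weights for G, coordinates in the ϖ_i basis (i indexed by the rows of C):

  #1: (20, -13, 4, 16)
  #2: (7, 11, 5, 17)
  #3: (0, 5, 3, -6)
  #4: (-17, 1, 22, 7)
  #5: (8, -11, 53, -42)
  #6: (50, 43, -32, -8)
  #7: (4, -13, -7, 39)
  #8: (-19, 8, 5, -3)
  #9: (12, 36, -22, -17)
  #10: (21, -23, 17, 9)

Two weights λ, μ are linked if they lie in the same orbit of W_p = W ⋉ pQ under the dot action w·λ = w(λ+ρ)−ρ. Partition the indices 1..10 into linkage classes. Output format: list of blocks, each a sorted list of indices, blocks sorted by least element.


C ↔ A_4 under row/col permutation; |W(A_4)| = 120.

λ_j+ρ reflected into Ā_23 (⟨·,θ^∨⟩≤23); 4-tuples as given:

  [1] (6, 2, 7, 3);  [2] (6, 2, 7, 3);  [3] (1, 1, 4, 5);  [4] (6, 0, 7, 2);  [5] (6, 2, 7, 3);  [6] (6, 2, 7, 3);  [7] (1, 1, 4, 5);  [8] (6, 2, 7, 3);  [9] (6, 0, 7, 2);  [10] (1, 1, 4, 5)

The 10 indices split into 3 linkage classes (same alcove rep ⇔ same W_23-dot-orbit):

[[1, 2, 5, 6, 8], [3, 7, 10], [4, 9]]


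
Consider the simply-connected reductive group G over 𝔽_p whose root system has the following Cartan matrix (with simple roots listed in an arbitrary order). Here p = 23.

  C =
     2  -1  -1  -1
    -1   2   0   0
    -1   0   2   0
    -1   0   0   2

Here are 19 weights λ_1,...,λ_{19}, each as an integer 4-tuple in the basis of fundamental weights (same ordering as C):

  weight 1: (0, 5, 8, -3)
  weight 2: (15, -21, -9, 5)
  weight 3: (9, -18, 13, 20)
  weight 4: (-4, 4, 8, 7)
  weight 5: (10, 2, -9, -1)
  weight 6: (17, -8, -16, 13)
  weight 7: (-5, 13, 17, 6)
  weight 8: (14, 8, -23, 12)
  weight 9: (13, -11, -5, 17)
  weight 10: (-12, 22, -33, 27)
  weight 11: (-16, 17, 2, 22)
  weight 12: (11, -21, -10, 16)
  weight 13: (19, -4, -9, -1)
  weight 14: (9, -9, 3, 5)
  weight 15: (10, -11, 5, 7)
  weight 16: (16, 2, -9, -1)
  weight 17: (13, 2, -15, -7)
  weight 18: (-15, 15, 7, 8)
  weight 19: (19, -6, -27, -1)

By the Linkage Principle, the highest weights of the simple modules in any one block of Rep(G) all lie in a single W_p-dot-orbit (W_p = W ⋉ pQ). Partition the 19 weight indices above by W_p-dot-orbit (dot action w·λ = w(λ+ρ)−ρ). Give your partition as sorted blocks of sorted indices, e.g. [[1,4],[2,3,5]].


Root system D_4: the 4×4 matrix C matches after relabeling.

Alcove-folded reps (p=23, 19 weights, presented ϖ-order):

  λ_1 → (1, 5, 8, 1);  λ_2 → (2, 8, 4, 6);  λ_3 → (1, 5, 8, 1);  λ_4 → (3, 2, 6, 5);  λ_5 → (3, 3, 8, 0);  λ_6 → (3, 2, 6, 5);  λ_7 → (3, 2, 6, 5);  λ_8 → (1, 5, 8, 1);  λ_9 → (4, 1, 5, 9);  λ_10 → (3, 0, 9, 5);  λ_11 → (3, 0, 9, 5);  λ_12 → (3, 3, 8, 0);  λ_13 → (3, 3, 8, 0);  λ_14 → (2, 8, 4, 6);  λ_15 → (2, 8, 4, 6);  λ_16 → (3, 3, 8, 0);  λ_17 → (3, 3, 8, 0);  λ_18 → (3, 2, 6, 5);  λ_19 → (3, 0, 9, 5)

Partition of {1..19} into 6 W_23-dot-orbits:

[[1, 3, 8], [2, 14, 15], [4, 6, 7, 18], [5, 12, 13, 16, 17], [9], [10, 11, 19]]


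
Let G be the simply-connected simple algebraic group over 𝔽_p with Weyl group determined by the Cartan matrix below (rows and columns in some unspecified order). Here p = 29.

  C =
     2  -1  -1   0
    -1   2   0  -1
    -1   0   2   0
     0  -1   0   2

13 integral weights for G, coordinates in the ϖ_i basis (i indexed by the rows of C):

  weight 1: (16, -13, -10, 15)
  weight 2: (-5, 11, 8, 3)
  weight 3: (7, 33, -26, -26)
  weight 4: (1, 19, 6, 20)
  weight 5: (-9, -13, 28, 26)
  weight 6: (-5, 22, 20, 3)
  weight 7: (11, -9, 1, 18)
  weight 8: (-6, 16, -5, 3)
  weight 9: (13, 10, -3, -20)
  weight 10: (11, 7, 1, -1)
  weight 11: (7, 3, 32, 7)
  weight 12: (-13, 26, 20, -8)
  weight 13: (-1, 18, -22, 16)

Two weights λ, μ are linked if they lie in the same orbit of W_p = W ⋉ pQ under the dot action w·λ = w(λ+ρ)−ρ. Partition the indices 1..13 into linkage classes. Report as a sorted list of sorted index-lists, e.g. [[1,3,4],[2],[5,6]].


A_4 Cartan matrix, 4 simple roots permuted; ρ=(1,1,1,1).

Alcove-folded reps (p=29, 13 weights, presented ϖ-order):

    λ_1 → (4, 8, 5, 4)
    λ_2 → (4, 8, 5, 4)
    λ_3 → (4, 8, 5, 4)
    λ_4 → (12, 8, 2, 0)
    λ_5 → (12, 8, 2, 0)
    λ_6 → (4, 8, 2, 11)
    λ_7 → (4, 8, 2, 11)
    λ_8 → (4, 8, 5, 4)
    λ_9 → (4, 8, 2, 11)
    λ_10 → (12, 8, 2, 0)
    λ_11 → (4, 8, 5, 4)
    λ_12 → (12, 8, 2, 0)
    λ_13 → (12, 2, 7, 8)

These 13 weights hit 4 W_29-dot-orbits; sizes (5, 4, 3, 1):

[[1, 2, 3, 8, 11], [4, 5, 10, 12], [6, 7, 9], [13]]


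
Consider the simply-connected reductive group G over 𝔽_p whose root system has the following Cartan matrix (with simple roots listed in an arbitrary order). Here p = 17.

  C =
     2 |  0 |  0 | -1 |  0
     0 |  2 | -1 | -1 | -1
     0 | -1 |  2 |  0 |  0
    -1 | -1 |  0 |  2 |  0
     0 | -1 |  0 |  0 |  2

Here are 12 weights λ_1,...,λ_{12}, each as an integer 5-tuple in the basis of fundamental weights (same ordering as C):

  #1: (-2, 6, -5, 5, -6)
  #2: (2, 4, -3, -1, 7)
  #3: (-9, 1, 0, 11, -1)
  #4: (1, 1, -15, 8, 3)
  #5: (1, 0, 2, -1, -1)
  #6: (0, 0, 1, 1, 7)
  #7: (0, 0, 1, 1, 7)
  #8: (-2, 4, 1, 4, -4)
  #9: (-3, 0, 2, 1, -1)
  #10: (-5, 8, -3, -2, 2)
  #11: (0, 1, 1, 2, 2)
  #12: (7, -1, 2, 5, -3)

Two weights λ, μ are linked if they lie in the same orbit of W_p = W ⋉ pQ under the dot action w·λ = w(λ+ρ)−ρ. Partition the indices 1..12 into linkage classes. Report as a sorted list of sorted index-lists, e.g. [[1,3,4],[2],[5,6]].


D_5 Cartan matrix, 5 simple roots permuted; ρ=(1,1,1,1,1).

Alcove-folded reps (p=17, 12 weights, presented ϖ-order):

  λ_1+ρ ↦ (1, 2, 2, 3, 3)
  λ_2+ρ ↦ (1, 1, 2, 2, 8)
  λ_3+ρ ↦ (8, 2, 1, 0, 0)
  λ_4+ρ ↦ (1, 1, 2, 2, 8)
  λ_5+ρ ↦ (2, 1, 3, 0, 0)
  λ_6+ρ ↦ (1, 1, 2, 2, 8)
  λ_7+ρ ↦ (1, 1, 2, 2, 8)
  λ_8+ρ ↦ (1, 2, 2, 3, 3)
  λ_9+ρ ↦ (2, 1, 3, 0, 0)
  λ_10+ρ ↦ (1, 2, 2, 3, 3)
  λ_11+ρ ↦ (1, 2, 2, 3, 3)
  λ_12+ρ ↦ (8, 2, 1, 0, 0)

The 12 indices split into 4 linkage classes (same alcove rep ⇔ same W_17-dot-orbit):

[[1, 8, 10, 11], [2, 4, 6, 7], [3, 12], [5, 9]]


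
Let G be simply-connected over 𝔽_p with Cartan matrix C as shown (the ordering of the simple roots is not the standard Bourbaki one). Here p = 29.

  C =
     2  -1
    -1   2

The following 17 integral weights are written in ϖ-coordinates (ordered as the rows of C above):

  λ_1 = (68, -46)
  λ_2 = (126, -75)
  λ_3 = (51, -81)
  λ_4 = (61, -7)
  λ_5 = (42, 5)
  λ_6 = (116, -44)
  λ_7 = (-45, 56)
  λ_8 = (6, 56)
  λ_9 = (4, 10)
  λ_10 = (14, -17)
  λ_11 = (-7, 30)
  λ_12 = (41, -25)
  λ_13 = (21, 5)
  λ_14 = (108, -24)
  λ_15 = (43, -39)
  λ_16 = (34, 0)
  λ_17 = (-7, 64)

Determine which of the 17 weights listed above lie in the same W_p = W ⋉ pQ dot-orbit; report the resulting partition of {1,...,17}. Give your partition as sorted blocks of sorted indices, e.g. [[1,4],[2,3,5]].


Dynkin diagram of C (from the 2 off-diagonal −1 entries): A_2.

Alcove-folded reps (p=29, 17 weights, presented ϖ-order):

  1: (5, 11) · 2: (5, 11) · 3: (1, 22) · 4: (4, 23) · 5: (9, 14) · 6: (1, 15) · 7: (1, 15) · 8: (22, 6) · 9: (5, 11) · 10: (1, 15) · 11: (4, 23) · 12: (5, 11) · 13: (22, 6) · 14: (1, 22) · 15: (9, 14) · 16: (22, 6) · 17: (22, 6)

Grouping the 17 weights by Ā_29-representative: 6 linkage classes.

[[1, 2, 9, 12], [3, 14], [4, 11], [5, 15], [6, 7, 10], [8, 13, 16, 17]]
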